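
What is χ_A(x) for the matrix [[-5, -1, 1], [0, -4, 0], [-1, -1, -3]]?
χ_A(x) = (x + 4)^3

xI - A = [[x + 5, 1, -1], [0, x + 4, 0], [1, 1, x + 3]].

Expanding det(xI - A) along the first row:
det(xI - A) = + (x + 5)·det([[x + 4, 0], [1, x + 3]]) - (1)·det([[0, 0], [1, x + 3]]) + (-1)·det([[0, x + 4], [1, 1]]).

Evaluating gives χ_A(x) = x^3 + 12x^2 + 48x + 64 = (x + 4)^3.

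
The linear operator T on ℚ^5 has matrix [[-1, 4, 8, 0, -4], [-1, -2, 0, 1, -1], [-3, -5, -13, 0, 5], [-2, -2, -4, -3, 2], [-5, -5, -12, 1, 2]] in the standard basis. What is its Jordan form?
The characteristic polynomial is det(xI - A) = (x + 3)^4(x + 5), so the eigenvalues are -5 (algebraic multiplicity 1), -3 (algebraic multiplicity 4).

For λ = -5: algebraic multiplicity 1 gives one 1×1 block.

For λ = -3: rank(A + 3I) = 3, rank((A + 3I)^2) = 1. The eigenspace has dimension 5 - 3 = 2, so there are 2 Jordan blocks; the rank sequence gives block sizes [2, 2].

Assembling the blocks gives the Jordan form J above.

J = [[-5, 0, 0, 0, 0], [0, -3, 1, 0, 0], [0, 0, -3, 0, 0], [0, 0, 0, -3, 1], [0, 0, 0, 0, -3]]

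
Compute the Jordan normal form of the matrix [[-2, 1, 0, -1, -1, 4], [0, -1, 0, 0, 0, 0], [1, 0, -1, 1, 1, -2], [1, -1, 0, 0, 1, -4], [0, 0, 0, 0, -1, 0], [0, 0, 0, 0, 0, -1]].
J = [[-1, 1, 0, 0, 0, 0], [0, -1, 0, 0, 0, 0], [0, 0, -1, 1, 0, 0], [0, 0, 0, -1, 0, 0], [0, 0, 0, 0, -1, 0], [0, 0, 0, 0, 0, -1]]

The characteristic polynomial is det(xI - A) = (x + 1)^6, so the eigenvalues are -1 (algebraic multiplicity 6).

For λ = -1: rank(A + I) = 2, rank((A + I)^2) = 0. The eigenspace has dimension 6 - 2 = 4, so there are 4 Jordan blocks; the rank sequence gives block sizes [2, 2, 1, 1].

Assembling the blocks gives the Jordan form J above.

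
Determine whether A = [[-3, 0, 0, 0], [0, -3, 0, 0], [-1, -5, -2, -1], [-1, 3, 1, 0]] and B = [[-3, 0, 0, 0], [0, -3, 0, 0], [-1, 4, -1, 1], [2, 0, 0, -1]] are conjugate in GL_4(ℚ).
Two matrices over a field are similar if and only if they have the same invariant factors.

Both A and B have characteristic polynomial (x + 1)^2(x + 3)^2 and minimal polynomial (x + 1)^2(x + 3). Computing further, both have invariant factors x + 3, (x + 1)^2(x + 3). Hence A and B are similar.

Yes.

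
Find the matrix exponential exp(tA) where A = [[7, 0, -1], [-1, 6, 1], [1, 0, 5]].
A has Jordan form J = [[6, 1, 0], [0, 6, 0], [0, 0, 6]] with A = PJP^{-1}, so e^{tA} = P e^{tJ} P^{-1}.

For a Jordan block J_k(λ), e^{tJ_k(λ)} = e^{λt} · (I + tN + t^2 N^2/2! + ... + t^{k-1} N^{k-1}/(k-1)!) where N is the nilpotent superdiagonal part.

Assembling the blocks and conjugating back gives the entries of e^{tA} as shown above.

e^{tA} = [[(t + 1)*e^{6*t}, 0, -t*e^{6*t}], [-t*e^{6*t}, e^{6*t}, t*e^{6*t}], [t*e^{6*t}, 0, (1 - t)*e^{6*t}]]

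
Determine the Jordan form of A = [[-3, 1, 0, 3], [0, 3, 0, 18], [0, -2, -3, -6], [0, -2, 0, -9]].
The characteristic polynomial is det(xI - A) = (x + 3)^4, so the eigenvalues are -3 (algebraic multiplicity 4).

For λ = -3: rank(A + 3I) = 1, rank((A + 3I)^2) = 0. The eigenspace has dimension 4 - 1 = 3, so there are 3 Jordan blocks; the rank sequence gives block sizes [2, 1, 1].

Assembling the blocks gives the Jordan form J above.

J = [[-3, 1, 0, 0], [0, -3, 0, 0], [0, 0, -3, 0], [0, 0, 0, -3]]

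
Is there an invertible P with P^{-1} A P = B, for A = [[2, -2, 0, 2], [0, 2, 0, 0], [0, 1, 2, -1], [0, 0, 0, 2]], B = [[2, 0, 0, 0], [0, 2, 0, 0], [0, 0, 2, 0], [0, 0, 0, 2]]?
Both have characteristic polynomial (x - 2)^4, but the minimal polynomial of A is (x - 2)^2 while the minimal polynomial of B is x - 2. The minimal polynomial is a similarity invariant, so A and B are not similar.

No.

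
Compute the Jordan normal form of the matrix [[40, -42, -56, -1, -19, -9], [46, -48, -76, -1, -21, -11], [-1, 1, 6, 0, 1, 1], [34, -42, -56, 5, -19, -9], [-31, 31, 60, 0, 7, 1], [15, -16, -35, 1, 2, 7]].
J = [[-4, 0, 0, 0, 0, 0], [0, -3, 0, 0, 0, 0], [0, 0, 6, 1, 0, 0], [0, 0, 0, 6, 1, 0], [0, 0, 0, 0, 6, 0], [0, 0, 0, 0, 0, 6]]

The characteristic polynomial is det(xI - A) = (x - 6)^4(x + 3)(x + 4), so the eigenvalues are -4 (algebraic multiplicity 1), -3 (algebraic multiplicity 1), 6 (algebraic multiplicity 4).

For λ = -4: algebraic multiplicity 1 gives one 1×1 block.

For λ = -3: algebraic multiplicity 1 gives one 1×1 block.

For λ = 6: rank(A - 6I) = 4, rank((A - 6I)^2) = 3, rank((A - 6I)^3) = 2. The eigenspace has dimension 6 - 4 = 2, so there are 2 Jordan blocks; the rank sequence gives block sizes [3, 1].

Assembling the blocks gives the Jordan form J above.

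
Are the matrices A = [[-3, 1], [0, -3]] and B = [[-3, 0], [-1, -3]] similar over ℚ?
Two matrices over a field are similar if and only if they have the same invariant factors.

Both A and B have characteristic polynomial (x + 3)^2 and minimal polynomial (x + 3)^2. Computing further, both have invariant factors (x + 3)^2. Hence A and B are similar.

Yes.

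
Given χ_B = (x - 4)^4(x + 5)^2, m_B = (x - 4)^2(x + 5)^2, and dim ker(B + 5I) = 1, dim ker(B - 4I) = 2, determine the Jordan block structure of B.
Jordan blocks: (-5, 2), (4, 2), (4, 2)

λ = -5: algebraic multiplicity 2 (exponent in χ_B), largest block size 2 (exponent in m_B), 1 block (geometric multiplicity). This forces block sizes [2].
λ = 4: algebraic multiplicity 4 (exponent in χ_B), largest block size 2 (exponent in m_B), 2 blocks (geometric multiplicity). These force block sizes [2, 2].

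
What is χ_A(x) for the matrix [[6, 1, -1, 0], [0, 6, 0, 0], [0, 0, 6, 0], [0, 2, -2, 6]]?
xI - A = [[x - 6, -1, 1, 0], [0, x - 6, 0, 0], [0, 0, x - 6, 0], [0, -2, 2, x - 6]].

Expanding det(xI - A) along the first row:
det(xI - A) = + (x - 6)·det([[x - 6, 0, 0], [0, x - 6, 0], [-2, 2, x - 6]]) - (-1)·det([[0, 0, 0], [0, x - 6, 0], [0, 2, x - 6]]) + (1)·det([[0, x - 6, 0], [0, 0, 0], [0, -2, x - 6]]) - (0)·det([[0, x - 6, 0], [0, 0, x - 6], [0, -2, 2]]).

Evaluating gives χ_A(x) = x^4 - 24x^3 + 216x^2 - 864x + 1296 = (x - 6)^4.

χ_A(x) = (x - 6)^4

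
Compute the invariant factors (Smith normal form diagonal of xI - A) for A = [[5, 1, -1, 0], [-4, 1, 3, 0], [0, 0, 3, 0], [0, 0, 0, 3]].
The Jordan structure of A has elementary divisors (x - 3)^3, (x - 3). Arranging the block sizes at each eigenvalue in decreasing order and taking row products gives the invariant factors.

Invariant factors (smallest first, each dividing the next): x - 3, (x - 3)^3.

Check: the last factor (x - 3)^3 is the minimal polynomial, and the product (x - 3)^4 is the characteristic polynomial.

x - 3, (x - 3)^3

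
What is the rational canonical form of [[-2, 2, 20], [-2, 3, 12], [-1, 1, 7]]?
R = [[0, 0, 6], [1, 0, -13], [0, 1, 8]]

The invariant factors of A (the non-unit diagonal entries of the Smith normal form of xI - A over ℚ[x]) are (x - 6)(x - 1)^2, each dividing the next. The characteristic polynomial is their product, (x - 6)(x - 1)^2.

The rational canonical form is the block-diagonal matrix of companion matrices C(f_i):
R = [[0, 0, 6], [1, 0, -13], [0, 1, 8]].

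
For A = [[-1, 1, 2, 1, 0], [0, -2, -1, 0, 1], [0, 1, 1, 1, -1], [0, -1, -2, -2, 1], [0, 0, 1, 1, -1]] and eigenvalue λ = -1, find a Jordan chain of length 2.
We seek v_1 ∈ ker((A + I)^2) \ ker(A + I), then set v_{i+1} = (A + I) v_i.

One such chain is v_1 = [[-1, 1, 0, 0, 2]]^T, v_2 = [[1, 1, -1, 1, 0]]^T. Check: (A + I) v_2 = [[0, 0, 0, 0, 0]]^T = 0.

v_1 = [[-1, 1, 0, 0, 2]]^T, v_2 = [[1, 1, -1, 1, 0]]^T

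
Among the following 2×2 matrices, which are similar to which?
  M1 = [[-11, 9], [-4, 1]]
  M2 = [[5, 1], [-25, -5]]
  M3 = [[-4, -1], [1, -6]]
Characteristic polynomials: χ_{M1} = (x + 5)^2, χ_{M2} = x^2, χ_{M3} = (x + 5)^2.

{M1, M3}: invariant factors (x + 5)^2.

{M2}: invariant factors x^2.

Matrices are similar if and only if their invariant-factor lists agree; the partition into similarity classes is {M1, M3}, {M2}.

2 classes: {M1, M3}, {M2}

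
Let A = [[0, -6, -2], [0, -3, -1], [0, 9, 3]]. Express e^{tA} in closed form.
A has Jordan form J = [[0, 1, 0], [0, 0, 0], [0, 0, 0]] with A = PJP^{-1}, so e^{tA} = P e^{tJ} P^{-1}.

For a Jordan block J_k(λ), e^{tJ_k(λ)} = e^{λt} · (I + tN + t^2 N^2/2! + ... + t^{k-1} N^{k-1}/(k-1)!) where N is the nilpotent superdiagonal part.

Assembling the blocks and conjugating back gives the entries of e^{tA} as shown above.

e^{tA} = [[1, -6*t, -2*t], [0, 1 - 3*t, -t], [0, 9*t, 3*t + 1]]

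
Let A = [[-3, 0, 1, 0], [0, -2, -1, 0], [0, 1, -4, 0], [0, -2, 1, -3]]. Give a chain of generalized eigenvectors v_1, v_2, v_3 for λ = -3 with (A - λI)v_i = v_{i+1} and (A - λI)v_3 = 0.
v_1 = [[0, 1, 0, -2]]^T, v_2 = [[0, 1, 1, -2]]^T, v_3 = [[1, 0, 0, -1]]^T

We seek v_1 ∈ ker((A + 3I)^3) \ ker((A + 3I)^2), then set v_{i+1} = (A + 3I) v_i.

One such chain is v_1 = [[0, 1, 0, -2]]^T, v_2 = [[0, 1, 1, -2]]^T, v_3 = [[1, 0, 0, -1]]^T. Check: (A + 3I) v_3 = [[0, 0, 0, 0]]^T = 0.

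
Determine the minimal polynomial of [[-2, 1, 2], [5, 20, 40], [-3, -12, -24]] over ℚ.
m_A(x) = x(x + 3)^2

The characteristic polynomial factors as x(x + 3)^2. The minimal polynomial is ∏(x - λ)^{k_λ} where k_λ is the size of the largest Jordan block at λ.

For λ = -3: rank(A + 3I) = 2, and the largest Jordan block has size 2 (the smallest k with rank((A + 3I)^k) = rank((A + 3I)^(k+1))).
For λ = 0: rank(A) = 2, and the largest Jordan block has size 1 (the smallest k with rank(A^k) = rank(A^(k+1))).

So m_A(x) = x(x + 3)^2.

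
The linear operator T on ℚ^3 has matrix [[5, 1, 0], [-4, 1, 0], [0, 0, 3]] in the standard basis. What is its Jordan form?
The characteristic polynomial is det(xI - A) = (x - 3)^3, so the eigenvalues are 3 (algebraic multiplicity 3).

For λ = 3: rank(A - 3I) = 1, rank((A - 3I)^2) = 0. The eigenspace has dimension 3 - 1 = 2, so there are 2 Jordan blocks; the rank sequence gives block sizes [2, 1].

Assembling the blocks gives the Jordan form J above.

J = [[3, 1, 0], [0, 3, 0], [0, 0, 3]]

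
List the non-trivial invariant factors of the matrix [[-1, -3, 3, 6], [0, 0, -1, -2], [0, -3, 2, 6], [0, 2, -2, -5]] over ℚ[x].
x + 1, x + 1, (x + 1)^2

The Jordan structure of A has elementary divisors (x + 1)^2, (x + 1), (x + 1). Arranging the block sizes at each eigenvalue in decreasing order and taking row products gives the invariant factors.

Invariant factors (smallest first, each dividing the next): x + 1, x + 1, (x + 1)^2.

Check: the last factor (x + 1)^2 is the minimal polynomial, and the product (x + 1)^4 is the characteristic polynomial.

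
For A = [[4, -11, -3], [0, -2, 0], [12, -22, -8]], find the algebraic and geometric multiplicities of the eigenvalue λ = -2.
algebraic multiplicity 3, geometric multiplicity 2

The characteristic polynomial is (x + 2)^3, so the factor x + 2 appears with exponent 3: the algebraic multiplicity is 3.

rank(A + 2I) = 1, so the eigenspace has dimension 3 - 1 = 2: the geometric multiplicity is 2.

Since 2 < 3, A is not diagonalizable.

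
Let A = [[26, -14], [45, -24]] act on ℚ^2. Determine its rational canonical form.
R = [[0, -6], [1, 2]]

The invariant factors of A (the non-unit diagonal entries of the Smith normal form of xI - A over ℚ[x]) are x^2 - 2x + 6, each dividing the next. The characteristic polynomial is their product, x^2 - 2x + 6.

The rational canonical form is the block-diagonal matrix of companion matrices C(f_i):
R = [[0, -6], [1, 2]].

Note the characteristic polynomial does not split into linear factors over ℚ, so A has no Jordan form over ℚ; the rational canonical form exists over any field.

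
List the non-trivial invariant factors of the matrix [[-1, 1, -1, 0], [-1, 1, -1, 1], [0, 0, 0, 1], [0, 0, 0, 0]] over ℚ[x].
The Jordan structure of A has elementary divisors x^2, x^2. Arranging the block sizes at each eigenvalue in decreasing order and taking row products gives the invariant factors.

Invariant factors (smallest first, each dividing the next): x^2, x^2.

Check: the last factor x^2 is the minimal polynomial, and the product x^4 is the characteristic polynomial.

x^2, x^2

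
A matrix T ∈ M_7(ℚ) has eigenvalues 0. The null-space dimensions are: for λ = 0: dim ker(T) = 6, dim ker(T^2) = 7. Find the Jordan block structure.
Jordan blocks: (0, 2), (0, 1), (0, 1), (0, 1), (0, 1), (0, 1)

λ = 0: successive nullity increments [6, 1] count blocks of size ≥ k; block sizes are [2, 1, 1, 1, 1, 1].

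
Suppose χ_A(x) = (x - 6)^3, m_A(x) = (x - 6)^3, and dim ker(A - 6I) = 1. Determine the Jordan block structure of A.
Jordan blocks: (6, 3)

λ = 6: algebraic multiplicity 3 (exponent in χ_A), largest block size 3 (exponent in m_A), 1 block (geometric multiplicity). This forces block sizes [3].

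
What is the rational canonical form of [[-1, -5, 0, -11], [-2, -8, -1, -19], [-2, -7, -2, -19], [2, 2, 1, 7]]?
The invariant factors of A (the non-unit diagonal entries of the Smith normal form of xI - A over ℚ[x]) are x + 1, (x + 1)(x^2 + 2x + 6), each dividing the next. The characteristic polynomial is their product, (x + 1)^2(x^2 + 2x + 6).

The rational canonical form is the block-diagonal matrix of companion matrices C(f_i):
R = [[-1, 0, 0, 0], [0, 0, 0, -6], [0, 1, 0, -8], [0, 0, 1, -3]].

Note the characteristic polynomial does not split into linear factors over ℚ, so A has no Jordan form over ℚ; the rational canonical form exists over any field.

R = [[-1, 0, 0, 0], [0, 0, 0, -6], [0, 1, 0, -8], [0, 0, 1, -3]]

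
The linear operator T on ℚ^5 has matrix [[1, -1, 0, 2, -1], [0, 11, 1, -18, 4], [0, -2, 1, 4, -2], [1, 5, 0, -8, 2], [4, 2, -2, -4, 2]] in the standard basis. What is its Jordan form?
The characteristic polynomial is det(xI - A) = (x - 2)^2(x - 1)^3, so the eigenvalues are 1 (algebraic multiplicity 3), 2 (algebraic multiplicity 2).

For λ = 1: rank(A - I) = 4, rank((A - I)^2) = 3, rank((A - I)^3) = 2. The eigenspace has dimension 5 - 4 = 1, so there is 1 Jordan block; the rank sequence gives block sizes [3].

For λ = 2: rank(A - 2I) = 4, rank((A - 2I)^2) = 3. The eigenspace has dimension 5 - 4 = 1, so there is 1 Jordan block; the rank sequence gives block sizes [2].

Assembling the blocks gives the Jordan form J above.

J = [[1, 1, 0, 0, 0], [0, 1, 1, 0, 0], [0, 0, 1, 0, 0], [0, 0, 0, 2, 1], [0, 0, 0, 0, 2]]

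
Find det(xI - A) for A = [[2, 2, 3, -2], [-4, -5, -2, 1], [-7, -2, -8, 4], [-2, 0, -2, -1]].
χ_A(x) = (x + 3)^4

xI - A = [[x - 2, -2, -3, 2], [4, x + 5, 2, -1], [7, 2, x + 8, -4], [2, 0, 2, x + 1]].

Expanding det(xI - A) along the first row:
det(xI - A) = + (x - 2)·det([[x + 5, 2, -1], [2, x + 8, -4], [0, 2, x + 1]]) - (-2)·det([[4, 2, -1], [7, x + 8, -4], [2, 2, x + 1]]) + (-3)·det([[4, x + 5, -1], [7, 2, -4], [2, 0, x + 1]]) - (2)·det([[4, x + 5, 2], [7, 2, x + 8], [2, 0, 2]]).

Evaluating gives χ_A(x) = x^4 + 12x^3 + 54x^2 + 108x + 81 = (x + 3)^4.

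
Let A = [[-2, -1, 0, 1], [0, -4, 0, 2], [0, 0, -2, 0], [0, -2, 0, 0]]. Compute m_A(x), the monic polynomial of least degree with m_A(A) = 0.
The characteristic polynomial factors as (x + 2)^4. The minimal polynomial is ∏(x - λ)^{k_λ} where k_λ is the size of the largest Jordan block at λ.

For λ = -2: rank(A + 2I) = 1, and the largest Jordan block has size 2 (the smallest k with rank((A + 2I)^k) = rank((A + 2I)^(k+1))).

So m_A(x) = (x + 2)^2.

m_A(x) = (x + 2)^2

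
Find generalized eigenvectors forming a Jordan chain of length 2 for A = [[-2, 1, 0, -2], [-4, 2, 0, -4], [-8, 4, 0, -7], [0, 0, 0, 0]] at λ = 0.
v_1 = [[0, 1, 2, 0]]^T, v_2 = [[1, 2, 4, 0]]^T

We seek v_1 ∈ ker(A^2) \ ker(A), then set v_{i+1} = A v_i.

One such chain is v_1 = [[0, 1, 2, 0]]^T, v_2 = [[1, 2, 4, 0]]^T. Check: A v_2 = [[0, 0, 0, 0]]^T = 0.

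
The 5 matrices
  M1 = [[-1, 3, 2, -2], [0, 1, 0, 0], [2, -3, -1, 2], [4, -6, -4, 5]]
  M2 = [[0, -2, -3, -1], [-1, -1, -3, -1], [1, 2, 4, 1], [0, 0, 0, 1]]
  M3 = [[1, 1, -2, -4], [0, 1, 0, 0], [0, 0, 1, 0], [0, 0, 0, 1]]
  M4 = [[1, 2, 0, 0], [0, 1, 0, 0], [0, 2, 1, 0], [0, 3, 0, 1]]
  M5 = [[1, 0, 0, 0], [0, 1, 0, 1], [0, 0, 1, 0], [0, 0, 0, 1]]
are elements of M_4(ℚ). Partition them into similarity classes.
Characteristic polynomials: χ_{M1} = (x - 1)^4, χ_{M2} = (x - 1)^4, χ_{M3} = (x - 1)^4, χ_{M4} = (x - 1)^4, χ_{M5} = (x - 1)^4.

{M1, M2, M3, M4, M5}: invariant factors x - 1, x - 1, (x - 1)^2.

Matrices are similar if and only if their invariant-factor lists agree; the partition into similarity classes is {M1, M2, M3, M4, M5}.

1 class: {M1, M2, M3, M4, M5}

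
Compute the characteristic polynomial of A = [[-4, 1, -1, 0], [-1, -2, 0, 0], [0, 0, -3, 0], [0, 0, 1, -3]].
xI - A = [[x + 4, -1, 1, 0], [1, x + 2, 0, 0], [0, 0, x + 3, 0], [0, 0, -1, x + 3]].

Expanding det(xI - A) along the first row:
det(xI - A) = + (x + 4)·det([[x + 2, 0, 0], [0, x + 3, 0], [0, -1, x + 3]]) - (-1)·det([[1, 0, 0], [0, x + 3, 0], [0, -1, x + 3]]) + (1)·det([[1, x + 2, 0], [0, 0, 0], [0, 0, x + 3]]) - (0)·det([[1, x + 2, 0], [0, 0, x + 3], [0, 0, -1]]).

Evaluating gives χ_A(x) = x^4 + 12x^3 + 54x^2 + 108x + 81 = (x + 3)^4.

χ_A(x) = (x + 3)^4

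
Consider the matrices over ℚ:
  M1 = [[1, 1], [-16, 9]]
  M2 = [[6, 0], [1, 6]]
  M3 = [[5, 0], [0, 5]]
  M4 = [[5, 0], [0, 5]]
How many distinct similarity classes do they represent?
Characteristic polynomials: χ_{M1} = (x - 5)^2, χ_{M2} = (x - 6)^2, χ_{M3} = (x - 5)^2, χ_{M4} = (x - 5)^2.

{M1}: invariant factors (x - 5)^2.

{M2}: invariant factors (x - 6)^2.

{M3, M4}: invariant factors x - 5, x - 5.

Matrices are similar if and only if their invariant-factor lists agree; the partition into similarity classes is {M1}, {M2}, {M3, M4}.

3 classes: {M1}, {M2}, {M3, M4}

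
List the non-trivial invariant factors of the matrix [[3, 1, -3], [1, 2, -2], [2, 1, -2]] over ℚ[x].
(x - 1)^3

The Jordan structure of A has elementary divisors (x - 1)^3. Arranging the block sizes at each eigenvalue in decreasing order and taking row products gives the invariant factors.

Invariant factors (smallest first, each dividing the next): (x - 1)^3.

Check: the last factor (x - 1)^3 is the minimal polynomial, and the product (x - 1)^3 is the characteristic polynomial.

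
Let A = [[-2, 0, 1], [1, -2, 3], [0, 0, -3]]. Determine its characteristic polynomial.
xI - A = [[x + 2, 0, -1], [-1, x + 2, -3], [0, 0, x + 3]].

Expanding det(xI - A) along the first row:
det(xI - A) = + (x + 2)·det([[x + 2, -3], [0, x + 3]]) - (0)·det([[-1, -3], [0, x + 3]]) + (-1)·det([[-1, x + 2], [0, 0]]).

Evaluating gives χ_A(x) = x^3 + 7x^2 + 16x + 12 = (x + 2)^2(x + 3).

χ_A(x) = (x + 2)^2(x + 3)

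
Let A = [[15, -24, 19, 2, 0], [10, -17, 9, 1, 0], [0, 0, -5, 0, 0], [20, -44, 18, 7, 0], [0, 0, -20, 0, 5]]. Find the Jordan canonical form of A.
J = [[-5, 1, 0, 0, 0], [0, -5, 0, 0, 0], [0, 0, 5, 1, 0], [0, 0, 0, 5, 0], [0, 0, 0, 0, 5]]

The characteristic polynomial is det(xI - A) = (x - 5)^3(x + 5)^2, so the eigenvalues are -5 (algebraic multiplicity 2), 5 (algebraic multiplicity 3).

For λ = -5: rank(A + 5I) = 4, rank((A + 5I)^2) = 3. The eigenspace has dimension 5 - 4 = 1, so there is 1 Jordan block; the rank sequence gives block sizes [2].

For λ = 5: rank(A - 5I) = 3, rank((A - 5I)^2) = 2. The eigenspace has dimension 5 - 3 = 2, so there are 2 Jordan blocks; the rank sequence gives block sizes [2, 1].

Assembling the blocks gives the Jordan form J above.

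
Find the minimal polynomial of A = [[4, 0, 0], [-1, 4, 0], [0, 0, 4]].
m_A(x) = (x - 4)^2

The characteristic polynomial factors as (x - 4)^3. The minimal polynomial is ∏(x - λ)^{k_λ} where k_λ is the size of the largest Jordan block at λ.

For λ = 4: rank(A - 4I) = 1, and the largest Jordan block has size 2 (the smallest k with rank((A - 4I)^k) = rank((A - 4I)^(k+1))).

So m_A(x) = (x - 4)^2.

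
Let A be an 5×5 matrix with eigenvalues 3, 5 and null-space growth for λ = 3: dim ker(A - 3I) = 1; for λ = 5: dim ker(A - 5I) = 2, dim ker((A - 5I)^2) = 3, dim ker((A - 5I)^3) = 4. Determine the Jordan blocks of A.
Jordan blocks: (3, 1), (5, 3), (5, 1)

λ = 3: successive nullity increments [1] count blocks of size ≥ k; block sizes are [1].
λ = 5: successive nullity increments [2, 1, 1] count blocks of size ≥ k; block sizes are [3, 1].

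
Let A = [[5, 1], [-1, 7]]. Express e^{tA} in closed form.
e^{tA} = [[(1 - t)*e^{6*t}, t*e^{6*t}], [-t*e^{6*t}, (t + 1)*e^{6*t}]]

A has Jordan form J = [[6, 1], [0, 6]] with A = PJP^{-1}, so e^{tA} = P e^{tJ} P^{-1}.

For a Jordan block J_k(λ), e^{tJ_k(λ)} = e^{λt} · (I + tN + t^2 N^2/2! + ... + t^{k-1} N^{k-1}/(k-1)!) where N is the nilpotent superdiagonal part.

Assembling the blocks and conjugating back gives the entries of e^{tA} as shown above.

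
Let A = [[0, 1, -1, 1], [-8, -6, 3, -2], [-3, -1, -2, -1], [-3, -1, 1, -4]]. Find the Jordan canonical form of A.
The characteristic polynomial is det(xI - A) = (x + 3)^4, so the eigenvalues are -3 (algebraic multiplicity 4).

For λ = -3: rank(A + 3I) = 2, rank((A + 3I)^2) = 1, rank((A + 3I)^3) = 0. The eigenspace has dimension 4 - 2 = 2, so there are 2 Jordan blocks; the rank sequence gives block sizes [3, 1].

Assembling the blocks gives the Jordan form J above.

J = [[-3, 1, 0, 0], [0, -3, 1, 0], [0, 0, -3, 0], [0, 0, 0, -3]]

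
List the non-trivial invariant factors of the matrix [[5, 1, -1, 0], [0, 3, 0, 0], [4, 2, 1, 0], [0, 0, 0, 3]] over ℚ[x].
x - 3, x - 3, (x - 3)^2

The Jordan structure of A has elementary divisors (x - 3)^2, (x - 3), (x - 3). Arranging the block sizes at each eigenvalue in decreasing order and taking row products gives the invariant factors.

Invariant factors (smallest first, each dividing the next): x - 3, x - 3, (x - 3)^2.

Check: the last factor (x - 3)^2 is the minimal polynomial, and the product (x - 3)^4 is the characteristic polynomial.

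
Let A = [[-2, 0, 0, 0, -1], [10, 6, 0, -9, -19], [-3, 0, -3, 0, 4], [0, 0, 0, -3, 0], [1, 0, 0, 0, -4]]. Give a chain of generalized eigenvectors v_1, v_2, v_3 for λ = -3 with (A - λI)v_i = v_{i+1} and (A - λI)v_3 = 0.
v_1 = [[1, 0, -2, 1, 0]]^T, v_2 = [[1, 1, -3, 0, 1]]^T, v_3 = [[0, 0, 1, 0, 0]]^T

We seek v_1 ∈ ker((A + 3I)^3) \ ker((A + 3I)^2), then set v_{i+1} = (A + 3I) v_i.

One such chain is v_1 = [[1, 0, -2, 1, 0]]^T, v_2 = [[1, 1, -3, 0, 1]]^T, v_3 = [[0, 0, 1, 0, 0]]^T. Check: (A + 3I) v_3 = [[0, 0, 0, 0, 0]]^T = 0.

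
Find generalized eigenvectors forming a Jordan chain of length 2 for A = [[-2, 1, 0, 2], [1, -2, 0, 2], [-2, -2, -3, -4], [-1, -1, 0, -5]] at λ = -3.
v_1 = [[0, 1, 1, 0]]^T, v_2 = [[1, 1, -2, -1]]^T

We seek v_1 ∈ ker((A + 3I)^2) \ ker(A + 3I), then set v_{i+1} = (A + 3I) v_i.

One such chain is v_1 = [[0, 1, 1, 0]]^T, v_2 = [[1, 1, -2, -1]]^T. Check: (A + 3I) v_2 = [[0, 0, 0, 0]]^T = 0.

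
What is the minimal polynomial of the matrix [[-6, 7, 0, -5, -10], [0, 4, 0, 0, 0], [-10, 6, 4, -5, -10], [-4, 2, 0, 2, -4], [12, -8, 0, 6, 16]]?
The characteristic polynomial factors as (x - 4)^5. The minimal polynomial is ∏(x - λ)^{k_λ} where k_λ is the size of the largest Jordan block at λ.

For λ = 4: rank(A - 4I) = 2, and the largest Jordan block has size 2 (the smallest k with rank((A - 4I)^k) = rank((A - 4I)^(k+1))).

So m_A(x) = (x - 4)^2.

m_A(x) = (x - 4)^2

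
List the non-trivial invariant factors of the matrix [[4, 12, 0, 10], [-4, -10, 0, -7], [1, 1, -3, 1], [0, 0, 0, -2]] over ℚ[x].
The Jordan structure of A has elementary divisors (x + 4), (x + 3), (x + 2)^2. Arranging the block sizes at each eigenvalue in decreasing order and taking row products gives the invariant factors.

Invariant factors (smallest first, each dividing the next): (x + 2)^2(x + 3)(x + 4).

Check: the last factor (x + 2)^2(x + 3)(x + 4) is the minimal polynomial, and the product (x + 2)^2(x + 3)(x + 4) is the characteristic polynomial.

(x + 2)^2(x + 3)(x + 4)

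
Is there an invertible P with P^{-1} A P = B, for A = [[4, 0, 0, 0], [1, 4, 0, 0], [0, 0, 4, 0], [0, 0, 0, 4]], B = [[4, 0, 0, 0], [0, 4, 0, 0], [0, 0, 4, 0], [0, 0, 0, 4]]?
No.

Both have characteristic polynomial (x - 4)^4, but the minimal polynomial of A is (x - 4)^2 while the minimal polynomial of B is x - 4. The minimal polynomial is a similarity invariant, so A and B are not similar.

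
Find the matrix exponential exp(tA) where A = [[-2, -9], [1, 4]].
A has Jordan form J = [[1, 1], [0, 1]] with A = PJP^{-1}, so e^{tA} = P e^{tJ} P^{-1}.

For a Jordan block J_k(λ), e^{tJ_k(λ)} = e^{λt} · (I + tN + t^2 N^2/2! + ... + t^{k-1} N^{k-1}/(k-1)!) where N is the nilpotent superdiagonal part.

Assembling the blocks and conjugating back gives the entries of e^{tA} as shown above.

e^{tA} = [[(1 - 3*t)*e^{t}, -9*t*e^{t}], [t*e^{t}, (3*t + 1)*e^{t}]]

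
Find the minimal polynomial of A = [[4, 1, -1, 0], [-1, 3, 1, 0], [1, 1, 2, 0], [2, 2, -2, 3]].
The characteristic polynomial factors as (x - 3)^4. The minimal polynomial is ∏(x - λ)^{k_λ} where k_λ is the size of the largest Jordan block at λ.

For λ = 3: rank(A - 3I) = 2, and the largest Jordan block has size 3 (the smallest k with rank((A - 3I)^k) = rank((A - 3I)^(k+1))).

So m_A(x) = (x - 3)^3.

m_A(x) = (x - 3)^3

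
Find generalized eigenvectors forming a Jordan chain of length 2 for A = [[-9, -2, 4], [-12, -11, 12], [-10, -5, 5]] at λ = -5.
v_1 = [[-1, -3, -3]]^T, v_2 = [[-2, -6, -5]]^T

We seek v_1 ∈ ker((A + 5I)^2) \ ker(A + 5I), then set v_{i+1} = (A + 5I) v_i.

One such chain is v_1 = [[-1, -3, -3]]^T, v_2 = [[-2, -6, -5]]^T. Check: (A + 5I) v_2 = [[0, 0, 0]]^T = 0.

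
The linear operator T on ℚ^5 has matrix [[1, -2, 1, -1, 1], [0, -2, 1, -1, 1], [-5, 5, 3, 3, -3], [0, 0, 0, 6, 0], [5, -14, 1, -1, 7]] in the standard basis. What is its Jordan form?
J = [[1, 1, 0, 0, 0], [0, 1, 1, 0, 0], [0, 0, 1, 0, 0], [0, 0, 0, 6, 0], [0, 0, 0, 0, 6]]

The characteristic polynomial is det(xI - A) = (x - 6)^2(x - 1)^3, so the eigenvalues are 1 (algebraic multiplicity 3), 6 (algebraic multiplicity 2).

For λ = 1: rank(A - I) = 4, rank((A - I)^2) = 3, rank((A - I)^3) = 2. The eigenspace has dimension 5 - 4 = 1, so there is 1 Jordan block; the rank sequence gives block sizes [3].

For λ = 6: rank(A - 6I) = 3. The eigenspace has dimension 5 - 3 = 2, so there are 2 Jordan blocks; the rank sequence gives block sizes [1, 1].

Assembling the blocks gives the Jordan form J above.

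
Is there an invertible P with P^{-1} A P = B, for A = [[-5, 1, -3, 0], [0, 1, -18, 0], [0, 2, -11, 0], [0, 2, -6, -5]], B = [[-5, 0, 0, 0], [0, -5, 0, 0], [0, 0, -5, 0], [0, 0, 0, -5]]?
No.

Both have characteristic polynomial (x + 5)^4, but the minimal polynomial of A is (x + 5)^2 while the minimal polynomial of B is x + 5. The minimal polynomial is a similarity invariant, so A and B are not similar.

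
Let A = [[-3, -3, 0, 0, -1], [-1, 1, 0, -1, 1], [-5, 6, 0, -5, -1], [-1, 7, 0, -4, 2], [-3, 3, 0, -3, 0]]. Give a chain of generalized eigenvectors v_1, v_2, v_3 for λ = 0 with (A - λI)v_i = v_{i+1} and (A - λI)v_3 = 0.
We seek v_1 ∈ ker(A^3) \ ker(A^2), then set v_{i+1} = A v_i.

One such chain is v_1 = [[-1, 1, 0, 2, 1]]^T, v_2 = [[-1, 1, 0, 2, 0]]^T, v_3 = [[0, 0, 1, 0, 0]]^T. Check: A v_3 = [[0, 0, 0, 0, 0]]^T = 0.

v_1 = [[-1, 1, 0, 2, 1]]^T, v_2 = [[-1, 1, 0, 2, 0]]^T, v_3 = [[0, 0, 1, 0, 0]]^T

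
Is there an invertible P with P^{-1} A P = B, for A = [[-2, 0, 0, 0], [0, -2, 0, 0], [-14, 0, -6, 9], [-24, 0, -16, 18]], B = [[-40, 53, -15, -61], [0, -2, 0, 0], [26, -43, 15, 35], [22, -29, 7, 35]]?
Two matrices over a field are similar if and only if they have the same invariant factors.

Both A and B have characteristic polynomial (x - 6)^2(x + 2)^2 and minimal polynomial (x - 6)^2(x + 2). Computing further, both have invariant factors x + 2, (x - 6)^2(x + 2). Hence A and B are similar.

Yes.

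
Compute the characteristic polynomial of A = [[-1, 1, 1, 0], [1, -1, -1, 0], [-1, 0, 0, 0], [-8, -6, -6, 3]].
χ_A(x) = x(x - 3)(x + 1)^2

xI - A = [[x + 1, -1, -1, 0], [-1, x + 1, 1, 0], [1, 0, x, 0], [8, 6, 6, x - 3]].

Expanding det(xI - A) along the first row:
det(xI - A) = + (x + 1)·det([[x + 1, 1, 0], [0, x, 0], [6, 6, x - 3]]) - (-1)·det([[-1, 1, 0], [1, x, 0], [8, 6, x - 3]]) + (-1)·det([[-1, x + 1, 0], [1, 0, 0], [8, 6, x - 3]]) - (0)·det([[-1, x + 1, 1], [1, 0, x], [8, 6, 6]]).

Evaluating gives χ_A(x) = x^4 - x^3 - 5x^2 - 3x = x(x - 3)(x + 1)^2.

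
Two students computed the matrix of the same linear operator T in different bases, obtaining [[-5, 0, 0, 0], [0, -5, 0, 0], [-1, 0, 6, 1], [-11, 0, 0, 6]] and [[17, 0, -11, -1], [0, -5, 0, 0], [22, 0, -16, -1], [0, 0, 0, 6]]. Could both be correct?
Yes.

Two matrices over a field are similar if and only if they have the same invariant factors.

Both A and B have characteristic polynomial (x - 6)^2(x + 5)^2 and minimal polynomial (x - 6)^2(x + 5). Computing further, both have invariant factors x + 5, (x - 6)^2(x + 5). Hence A and B are similar.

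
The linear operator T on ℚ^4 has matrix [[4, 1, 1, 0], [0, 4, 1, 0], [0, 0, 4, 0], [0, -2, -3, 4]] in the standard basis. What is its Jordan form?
The characteristic polynomial is det(xI - A) = (x - 4)^4, so the eigenvalues are 4 (algebraic multiplicity 4).

For λ = 4: rank(A - 4I) = 2, rank((A - 4I)^2) = 1, rank((A - 4I)^3) = 0. The eigenspace has dimension 4 - 2 = 2, so there are 2 Jordan blocks; the rank sequence gives block sizes [3, 1].

Assembling the blocks gives the Jordan form J above.

J = [[4, 1, 0, 0], [0, 4, 1, 0], [0, 0, 4, 0], [0, 0, 0, 4]]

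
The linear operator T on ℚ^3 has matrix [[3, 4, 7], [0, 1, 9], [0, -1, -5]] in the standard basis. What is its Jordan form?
J = [[-2, 1, 0], [0, -2, 0], [0, 0, 3]]

The characteristic polynomial is det(xI - A) = (x - 3)(x + 2)^2, so the eigenvalues are -2 (algebraic multiplicity 2), 3 (algebraic multiplicity 1).

For λ = -2: rank(A + 2I) = 2, rank((A + 2I)^2) = 1. The eigenspace has dimension 3 - 2 = 1, so there is 1 Jordan block; the rank sequence gives block sizes [2].

For λ = 3: algebraic multiplicity 1 gives one 1×1 block.

Assembling the blocks gives the Jordan form J above.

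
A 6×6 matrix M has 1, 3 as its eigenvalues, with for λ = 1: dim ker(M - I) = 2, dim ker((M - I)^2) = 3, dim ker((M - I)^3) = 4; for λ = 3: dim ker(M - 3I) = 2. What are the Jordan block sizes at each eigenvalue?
λ = 1: successive nullity increments [2, 1, 1] count blocks of size ≥ k; block sizes are [3, 1].
λ = 3: successive nullity increments [2] count blocks of size ≥ k; block sizes are [1, 1].

Jordan blocks: (1, 3), (1, 1), (3, 1), (3, 1)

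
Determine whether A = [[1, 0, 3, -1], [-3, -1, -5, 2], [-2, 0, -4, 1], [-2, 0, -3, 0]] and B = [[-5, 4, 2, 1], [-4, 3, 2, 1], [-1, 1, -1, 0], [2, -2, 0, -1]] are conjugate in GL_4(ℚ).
Two matrices over a field are similar if and only if they have the same invariant factors.

Both A and B have characteristic polynomial (x + 1)^4 and minimal polynomial (x + 1)^2. Computing further, both have invariant factors (x + 1)^2, (x + 1)^2. Hence A and B are similar.

Yes.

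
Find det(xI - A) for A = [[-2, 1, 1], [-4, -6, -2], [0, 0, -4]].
χ_A(x) = (x + 4)^3

xI - A = [[x + 2, -1, -1], [4, x + 6, 2], [0, 0, x + 4]].

Expanding det(xI - A) along the first row:
det(xI - A) = + (x + 2)·det([[x + 6, 2], [0, x + 4]]) - (-1)·det([[4, 2], [0, x + 4]]) + (-1)·det([[4, x + 6], [0, 0]]).

Evaluating gives χ_A(x) = x^3 + 12x^2 + 48x + 64 = (x + 4)^3.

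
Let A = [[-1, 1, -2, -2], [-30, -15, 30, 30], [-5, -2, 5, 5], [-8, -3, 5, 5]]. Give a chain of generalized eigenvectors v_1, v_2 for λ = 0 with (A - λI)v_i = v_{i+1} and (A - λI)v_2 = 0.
We seek v_1 ∈ ker(A^2) \ ker(A), then set v_{i+1} = A v_i.

One such chain is v_1 = [[0, 2, -1, 2]]^T, v_2 = [[0, 0, 1, -1]]^T. Check: A v_2 = [[0, 0, 0, 0]]^T = 0.

v_1 = [[0, 2, -1, 2]]^T, v_2 = [[0, 0, 1, -1]]^T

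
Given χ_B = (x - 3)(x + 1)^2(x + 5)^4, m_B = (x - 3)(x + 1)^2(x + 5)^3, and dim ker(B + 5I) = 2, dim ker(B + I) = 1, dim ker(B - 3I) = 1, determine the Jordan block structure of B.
Jordan blocks: (-5, 3), (-5, 1), (-1, 2), (3, 1)

λ = -5: algebraic multiplicity 4 (exponent in χ_B), largest block size 3 (exponent in m_B), 2 blocks (geometric multiplicity). These force block sizes [3, 1].
λ = -1: algebraic multiplicity 2 (exponent in χ_B), largest block size 2 (exponent in m_B), 1 block (geometric multiplicity). This forces block sizes [2].
λ = 3: algebraic multiplicity 1 (exponent in χ_B), largest block size 1 (exponent in m_B), 1 block (geometric multiplicity). This forces block sizes [1].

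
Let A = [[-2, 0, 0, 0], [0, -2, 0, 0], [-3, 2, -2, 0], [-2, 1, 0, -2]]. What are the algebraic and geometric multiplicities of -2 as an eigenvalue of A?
algebraic multiplicity 4, geometric multiplicity 2

The characteristic polynomial is (x + 2)^4, so the factor x + 2 appears with exponent 4: the algebraic multiplicity is 4.

rank(A + 2I) = 2, so the eigenspace has dimension 4 - 2 = 2: the geometric multiplicity is 2.

Since 2 < 4, A is not diagonalizable.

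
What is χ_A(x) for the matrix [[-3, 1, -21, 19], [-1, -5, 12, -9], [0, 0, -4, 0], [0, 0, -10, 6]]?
xI - A = [[x + 3, -1, 21, -19], [1, x + 5, -12, 9], [0, 0, x + 4, 0], [0, 0, 10, x - 6]].

Expanding det(xI - A) along the first row:
det(xI - A) = + (x + 3)·det([[x + 5, -12, 9], [0, x + 4, 0], [0, 10, x - 6]]) - (-1)·det([[1, -12, 9], [0, x + 4, 0], [0, 10, x - 6]]) + (21)·det([[1, x + 5, 9], [0, 0, 0], [0, 0, x - 6]]) - (-19)·det([[1, x + 5, -12], [0, 0, x + 4], [0, 0, 10]]).

Evaluating gives χ_A(x) = x^4 + 6x^3 - 24x^2 - 224x - 384 = (x - 6)(x + 4)^3.

χ_A(x) = (x - 6)(x + 4)^3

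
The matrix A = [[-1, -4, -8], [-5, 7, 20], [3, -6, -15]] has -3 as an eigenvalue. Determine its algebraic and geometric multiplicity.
The characteristic polynomial is (x + 3)^3, so the factor x + 3 appears with exponent 3: the algebraic multiplicity is 3.

rank(A + 3I) = 1, so the eigenspace has dimension 3 - 1 = 2: the geometric multiplicity is 2.

Since 2 < 3, A is not diagonalizable.

algebraic multiplicity 3, geometric multiplicity 2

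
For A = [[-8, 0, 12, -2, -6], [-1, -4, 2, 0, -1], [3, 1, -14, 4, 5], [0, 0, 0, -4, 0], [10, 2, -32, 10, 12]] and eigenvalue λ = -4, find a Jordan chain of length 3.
We seek v_1 ∈ ker((A + 4I)^3) \ ker((A + 4I)^2), then set v_{i+1} = (A + 4I) v_i.

One such chain is v_1 = [[-3, -1, 2, 0, 6]]^T, v_2 = [[0, 1, 0, 0, 0]]^T, v_3 = [[0, 0, 1, 0, 2]]^T. Check: (A + 4I) v_3 = [[0, 0, 0, 0, 0]]^T = 0.

v_1 = [[-3, -1, 2, 0, 6]]^T, v_2 = [[0, 1, 0, 0, 0]]^T, v_3 = [[0, 0, 1, 0, 2]]^T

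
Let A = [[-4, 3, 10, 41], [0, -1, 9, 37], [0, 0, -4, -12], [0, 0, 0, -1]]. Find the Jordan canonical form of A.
J = [[-4, 1, 0, 0], [0, -4, 0, 0], [0, 0, -1, 1], [0, 0, 0, -1]]

The characteristic polynomial is det(xI - A) = (x + 1)^2(x + 4)^2, so the eigenvalues are -4 (algebraic multiplicity 2), -1 (algebraic multiplicity 2).

For λ = -4: rank(A + 4I) = 3, rank((A + 4I)^2) = 2. The eigenspace has dimension 4 - 3 = 1, so there is 1 Jordan block; the rank sequence gives block sizes [2].

For λ = -1: rank(A + I) = 3, rank((A + I)^2) = 2. The eigenspace has dimension 4 - 3 = 1, so there is 1 Jordan block; the rank sequence gives block sizes [2].

Assembling the blocks gives the Jordan form J above.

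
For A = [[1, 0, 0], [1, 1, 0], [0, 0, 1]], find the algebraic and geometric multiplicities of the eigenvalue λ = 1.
The characteristic polynomial is (x - 1)^3, so the factor x - 1 appears with exponent 3: the algebraic multiplicity is 3.

rank(A - I) = 1, so the eigenspace has dimension 3 - 1 = 2: the geometric multiplicity is 2.

Since 2 < 3, A is not diagonalizable.

algebraic multiplicity 3, geometric multiplicity 2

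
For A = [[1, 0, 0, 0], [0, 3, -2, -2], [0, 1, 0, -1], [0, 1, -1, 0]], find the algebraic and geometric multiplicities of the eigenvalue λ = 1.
algebraic multiplicity 4, geometric multiplicity 3

The characteristic polynomial is (x - 1)^4, so the factor x - 1 appears with exponent 4: the algebraic multiplicity is 4.

rank(A - I) = 1, so the eigenspace has dimension 4 - 1 = 3: the geometric multiplicity is 3.

Since 3 < 4, A is not diagonalizable.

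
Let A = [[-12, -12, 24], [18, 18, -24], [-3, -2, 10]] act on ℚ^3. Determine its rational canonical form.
R = [[6, 0, 0], [0, 0, -24], [0, 1, 10]]

The invariant factors of A (the non-unit diagonal entries of the Smith normal form of xI - A over ℚ[x]) are x - 6, (x - 6)(x - 4), each dividing the next. The characteristic polynomial is their product, (x - 6)^2(x - 4).

The rational canonical form is the block-diagonal matrix of companion matrices C(f_i):
R = [[6, 0, 0], [0, 0, -24], [0, 1, 10]].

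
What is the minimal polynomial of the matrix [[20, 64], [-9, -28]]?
m_A(x) = (x + 4)^2

The characteristic polynomial factors as (x + 4)^2. The minimal polynomial is ∏(x - λ)^{k_λ} where k_λ is the size of the largest Jordan block at λ.

For λ = -4: rank(A + 4I) = 1, and the largest Jordan block has size 2 (the smallest k with rank((A + 4I)^k) = rank((A + 4I)^(k+1))).

So m_A(x) = (x + 4)^2.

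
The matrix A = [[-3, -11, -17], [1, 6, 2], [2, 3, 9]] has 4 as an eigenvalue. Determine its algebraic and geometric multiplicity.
The characteristic polynomial is (x - 4)^3, so the factor x - 4 appears with exponent 3: the algebraic multiplicity is 3.

rank(A - 4I) = 2, so the eigenspace has dimension 3 - 2 = 1: the geometric multiplicity is 1.

Since 1 < 3, A is not diagonalizable.

algebraic multiplicity 3, geometric multiplicity 1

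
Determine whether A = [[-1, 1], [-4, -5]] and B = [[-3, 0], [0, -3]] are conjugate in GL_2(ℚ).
No.

Both have characteristic polynomial (x + 3)^2, but the minimal polynomial of A is (x + 3)^2 while the minimal polynomial of B is x + 3. The minimal polynomial is a similarity invariant, so A and B are not similar.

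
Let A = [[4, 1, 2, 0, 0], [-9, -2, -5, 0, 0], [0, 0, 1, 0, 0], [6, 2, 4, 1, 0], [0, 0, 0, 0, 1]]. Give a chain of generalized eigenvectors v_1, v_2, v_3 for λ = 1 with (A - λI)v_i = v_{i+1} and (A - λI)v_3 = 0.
v_1 = [[0, -2, 1, -2, 1]]^T, v_2 = [[0, 1, 0, 0, 0]]^T, v_3 = [[1, -3, 0, 2, 0]]^T

We seek v_1 ∈ ker((A - I)^3) \ ker((A - I)^2), then set v_{i+1} = (A - I) v_i.

One such chain is v_1 = [[0, -2, 1, -2, 1]]^T, v_2 = [[0, 1, 0, 0, 0]]^T, v_3 = [[1, -3, 0, 2, 0]]^T. Check: (A - I) v_3 = [[0, 0, 0, 0, 0]]^T = 0.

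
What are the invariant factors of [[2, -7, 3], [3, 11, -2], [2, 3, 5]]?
The Jordan structure of A has elementary divisors (x - 6)^3. Arranging the block sizes at each eigenvalue in decreasing order and taking row products gives the invariant factors.

Invariant factors (smallest first, each dividing the next): (x - 6)^3.

Check: the last factor (x - 6)^3 is the minimal polynomial, and the product (x - 6)^3 is the characteristic polynomial.

(x - 6)^3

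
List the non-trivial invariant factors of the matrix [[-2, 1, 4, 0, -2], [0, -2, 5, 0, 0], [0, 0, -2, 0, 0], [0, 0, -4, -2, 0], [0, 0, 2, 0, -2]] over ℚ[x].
The Jordan structure of A has elementary divisors (x + 2)^3, (x + 2), (x + 2). Arranging the block sizes at each eigenvalue in decreasing order and taking row products gives the invariant factors.

Invariant factors (smallest first, each dividing the next): x + 2, x + 2, (x + 2)^3.

Check: the last factor (x + 2)^3 is the minimal polynomial, and the product (x + 2)^5 is the characteristic polynomial.

x + 2, x + 2, (x + 2)^3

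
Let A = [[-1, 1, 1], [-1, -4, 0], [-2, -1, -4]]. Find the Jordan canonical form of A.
The characteristic polynomial is det(xI - A) = (x + 3)^3, so the eigenvalues are -3 (algebraic multiplicity 3).

For λ = -3: rank(A + 3I) = 2, rank((A + 3I)^2) = 1, rank((A + 3I)^3) = 0. The eigenspace has dimension 3 - 2 = 1, so there is 1 Jordan block; the rank sequence gives block sizes [3].

Assembling the blocks gives the Jordan form J above.

J = [[-3, 1, 0], [0, -3, 1], [0, 0, -3]]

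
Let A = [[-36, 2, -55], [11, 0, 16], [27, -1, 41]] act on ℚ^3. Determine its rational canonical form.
The invariant factors of A (the non-unit diagonal entries of the Smith normal form of xI - A over ℚ[x]) are (x - 3)^2(x + 1), each dividing the next. The characteristic polynomial is their product, (x - 3)^2(x + 1).

The rational canonical form is the block-diagonal matrix of companion matrices C(f_i):
R = [[0, 0, -9], [1, 0, -3], [0, 1, 5]].

R = [[0, 0, -9], [1, 0, -3], [0, 1, 5]]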